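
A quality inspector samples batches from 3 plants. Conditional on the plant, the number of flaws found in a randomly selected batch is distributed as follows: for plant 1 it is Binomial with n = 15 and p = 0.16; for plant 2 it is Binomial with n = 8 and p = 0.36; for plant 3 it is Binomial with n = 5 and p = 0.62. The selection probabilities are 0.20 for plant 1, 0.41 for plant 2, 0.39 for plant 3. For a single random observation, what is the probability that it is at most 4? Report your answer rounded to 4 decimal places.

Conditional on each plant, P(X ≤ 4): 1: 0.922209; 2: 0.881976; 3: 0.908387.
By total probability, P(X ≤ 4) = 0.2·0.922209 + 0.41·0.881976 + 0.39·0.908387 = 0.900323.

0.9003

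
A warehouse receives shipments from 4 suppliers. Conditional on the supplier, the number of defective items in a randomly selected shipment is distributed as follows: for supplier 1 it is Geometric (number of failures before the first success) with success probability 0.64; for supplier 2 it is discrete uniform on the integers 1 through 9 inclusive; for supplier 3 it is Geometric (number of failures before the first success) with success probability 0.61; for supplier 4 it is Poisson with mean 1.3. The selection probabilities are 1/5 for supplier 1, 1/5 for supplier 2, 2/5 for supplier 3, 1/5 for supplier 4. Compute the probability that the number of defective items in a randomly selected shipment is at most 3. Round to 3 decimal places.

0.845

Conditional on each supplier, P(X ≤ 3): 1: 0.983204; 2: 0.333333; 3: 0.976866; 4: 0.956905.
By total probability, P(X ≤ 3) = 0.2·0.983204 + 0.2·0.333333 + 0.4·0.976866 + 0.2·0.956905 = 0.845435.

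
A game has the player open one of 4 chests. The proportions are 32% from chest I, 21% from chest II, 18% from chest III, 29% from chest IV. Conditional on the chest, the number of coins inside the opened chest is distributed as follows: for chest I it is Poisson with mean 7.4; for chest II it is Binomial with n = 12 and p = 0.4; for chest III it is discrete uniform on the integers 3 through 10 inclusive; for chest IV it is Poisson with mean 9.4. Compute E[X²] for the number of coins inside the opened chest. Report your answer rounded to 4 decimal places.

62.2348

For each component E[X²] = Var + (mean)², giving I: 62.16; II: 25.92; III: 47.5; IV: 97.76.
Overall E[X²] = 0.32·62.16 + 0.21·25.92 + 0.18·47.5 + 0.29·97.76 = 62.2348.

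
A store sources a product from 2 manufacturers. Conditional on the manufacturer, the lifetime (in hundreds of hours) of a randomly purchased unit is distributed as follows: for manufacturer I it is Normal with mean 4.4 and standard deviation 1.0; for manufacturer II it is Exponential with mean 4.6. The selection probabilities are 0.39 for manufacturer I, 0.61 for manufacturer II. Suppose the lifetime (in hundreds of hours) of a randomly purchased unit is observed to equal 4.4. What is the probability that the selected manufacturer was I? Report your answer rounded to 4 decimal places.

0.7533

Likelihoods f(4.4 | ·): I: 0.398942; II: 0.0835276.
Posterior ∝ prior × likelihood. Numerator for I: 0.39·0.398942 = 0.155587.
Normalizing constant: 0.39·0.398942 + 0.61·0.0835276 = 0.206539.
P(I | observation) = 0.155587 / 0.206539 = 0.753307.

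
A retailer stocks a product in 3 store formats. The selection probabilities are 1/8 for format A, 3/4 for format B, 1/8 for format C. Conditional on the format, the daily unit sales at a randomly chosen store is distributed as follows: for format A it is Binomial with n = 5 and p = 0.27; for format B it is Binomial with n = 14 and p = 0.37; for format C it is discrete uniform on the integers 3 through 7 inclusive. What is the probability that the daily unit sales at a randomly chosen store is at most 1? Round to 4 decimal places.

0.0846

Conditional on each format, P(X ≤ 1): A: 0.590683; B: 0.0143088; C: 0.
By total probability, P(X ≤ 1) = 0.125·0.590683 + 0.75·0.0143088 + 0.125·0 = 0.084567.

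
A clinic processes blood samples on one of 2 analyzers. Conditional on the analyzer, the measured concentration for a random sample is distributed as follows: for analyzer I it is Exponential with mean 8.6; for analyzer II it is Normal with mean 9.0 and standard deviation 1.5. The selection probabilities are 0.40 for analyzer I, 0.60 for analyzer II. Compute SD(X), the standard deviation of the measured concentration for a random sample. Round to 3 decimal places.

5.565

Per component, I: μ=8.6, E[X²]=147.92; II: μ=9, E[X²]=83.25.
E[X] = 0.4·8.6 + 0.6·9 = 8.84.
E[X²] = 0.4·147.92 + 0.6·83.25 = 109.118.
Var(X) = E[X²] − (E[X])² = 109.118 − 78.1456 = 30.9724.
SD(X) = √30.9724 = 5.56529.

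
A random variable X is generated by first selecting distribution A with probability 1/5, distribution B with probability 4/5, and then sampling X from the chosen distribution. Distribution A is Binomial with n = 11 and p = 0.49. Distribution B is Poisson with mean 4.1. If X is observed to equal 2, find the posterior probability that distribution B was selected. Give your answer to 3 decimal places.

0.948

Likelihoods P(X=2 | ·): A: 0.0308238; B: 0.139293.
Posterior ∝ prior × likelihood. Numerator for B: 0.8·0.139293 = 0.111435.
Normalizing constant: 0.2·0.0308238 + 0.8·0.139293 = 0.117599.
P(B | observation) = 0.111435 / 0.117599 = 0.947578.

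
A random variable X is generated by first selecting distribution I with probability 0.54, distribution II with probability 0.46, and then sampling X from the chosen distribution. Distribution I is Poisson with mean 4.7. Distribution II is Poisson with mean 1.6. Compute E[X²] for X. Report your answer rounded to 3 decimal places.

16.380

For each component E[X²] = Var + (mean)², giving I: 26.79; II: 4.16.
Overall E[X²] = 0.54·26.79 + 0.46·4.16 = 16.3802.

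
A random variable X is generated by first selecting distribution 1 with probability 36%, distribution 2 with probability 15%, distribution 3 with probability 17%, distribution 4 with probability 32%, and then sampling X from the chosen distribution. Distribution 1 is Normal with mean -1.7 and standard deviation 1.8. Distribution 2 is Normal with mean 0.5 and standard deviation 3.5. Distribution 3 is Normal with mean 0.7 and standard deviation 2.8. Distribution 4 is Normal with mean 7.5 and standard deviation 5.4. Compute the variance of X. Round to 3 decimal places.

28.901

Per component, 1: μ=-1.7, E[X²]=6.13; 2: μ=0.5, E[X²]=12.5; 3: μ=0.7, E[X²]=8.33; 4: μ=7.5, E[X²]=85.41.
E[X] = 0.36·-1.7 + 0.15·0.5 + 0.17·0.7 + 0.32·7.5 = 1.982.
E[X²] = 0.36·6.13 + 0.15·12.5 + 0.17·8.33 + 0.32·85.41 = 32.8291.
Var(X) = E[X²] − (E[X])² = 32.8291 − 3.92832 = 28.9008.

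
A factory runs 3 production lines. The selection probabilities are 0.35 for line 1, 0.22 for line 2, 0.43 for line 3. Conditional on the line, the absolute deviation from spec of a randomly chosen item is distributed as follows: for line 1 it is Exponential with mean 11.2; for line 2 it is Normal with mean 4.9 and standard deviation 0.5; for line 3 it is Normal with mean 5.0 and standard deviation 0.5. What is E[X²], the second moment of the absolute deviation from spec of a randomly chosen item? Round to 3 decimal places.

104.003

For each component E[X²] = Var + (mean)², giving 1: 250.88; 2: 24.26; 3: 25.25.
Overall E[X²] = 0.35·250.88 + 0.22·24.26 + 0.43·25.25 = 104.003.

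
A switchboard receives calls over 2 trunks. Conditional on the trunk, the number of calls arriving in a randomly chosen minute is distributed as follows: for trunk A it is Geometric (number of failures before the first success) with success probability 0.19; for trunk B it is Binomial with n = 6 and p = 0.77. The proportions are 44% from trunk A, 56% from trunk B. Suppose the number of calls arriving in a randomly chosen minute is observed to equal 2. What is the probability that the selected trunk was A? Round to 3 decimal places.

Likelihoods P(X=2 | ·): A: 0.124659; B: 0.0248877.
Posterior ∝ prior × likelihood. Numerator for A: 0.44·0.124659 = 0.05485.
Normalizing constant: 0.44·0.124659 + 0.56·0.0248877 = 0.068787.
P(A | observation) = 0.05485 / 0.068787 = 0.797388.

0.797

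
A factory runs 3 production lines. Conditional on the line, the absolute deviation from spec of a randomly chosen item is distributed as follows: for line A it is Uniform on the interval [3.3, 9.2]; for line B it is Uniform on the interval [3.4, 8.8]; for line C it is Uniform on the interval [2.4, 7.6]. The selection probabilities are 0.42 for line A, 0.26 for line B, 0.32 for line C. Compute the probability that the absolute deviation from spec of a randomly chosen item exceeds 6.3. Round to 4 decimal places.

0.4068

Conditional on each line, P(X > 6.3): A: 0.491525; B: 0.462963; C: 0.25.
By total probability, P(X > 6.3) = 0.42·0.491525 + 0.26·0.462963 + 0.32·0.25 = 0.406811.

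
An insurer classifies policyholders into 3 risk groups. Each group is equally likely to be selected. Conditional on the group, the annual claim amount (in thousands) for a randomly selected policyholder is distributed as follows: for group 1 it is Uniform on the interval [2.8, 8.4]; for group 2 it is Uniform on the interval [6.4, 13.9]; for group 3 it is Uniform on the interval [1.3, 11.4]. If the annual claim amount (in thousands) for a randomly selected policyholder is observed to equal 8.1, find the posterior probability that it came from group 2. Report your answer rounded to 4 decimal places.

0.3245

Likelihoods f(8.1 | ·): 1: 0.178571; 2: 0.133333; 3: 0.0990099.
Posterior ∝ prior × likelihood. Numerator for 2: 0.333333·0.133333 = 0.0444444.
Normalizing constant: 0.333333·0.178571 + 0.333333·0.133333 + 0.333333·0.0990099 = 0.136972.
P(2 | observation) = 0.0444444 / 0.136972 = 0.324479.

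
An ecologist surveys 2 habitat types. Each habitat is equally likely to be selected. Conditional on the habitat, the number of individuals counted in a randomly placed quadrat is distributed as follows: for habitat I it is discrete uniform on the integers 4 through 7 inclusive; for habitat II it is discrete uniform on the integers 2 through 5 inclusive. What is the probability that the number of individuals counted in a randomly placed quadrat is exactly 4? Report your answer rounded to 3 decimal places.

Conditional on each habitat, P(X = 4): I: 0.25; II: 0.25.
By total probability, P(X = 4) = 0.5·0.25 + 0.5·0.25 = 0.25.

0.250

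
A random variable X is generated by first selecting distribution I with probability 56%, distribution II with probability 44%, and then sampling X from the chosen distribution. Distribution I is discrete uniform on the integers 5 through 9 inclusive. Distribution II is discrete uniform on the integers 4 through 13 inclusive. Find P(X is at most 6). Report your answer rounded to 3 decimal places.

Conditional on each component, P(X ≤ 6): I: 0.4; II: 0.3.
By total probability, P(X ≤ 6) = 0.56·0.4 + 0.44·0.3 = 0.356.

0.356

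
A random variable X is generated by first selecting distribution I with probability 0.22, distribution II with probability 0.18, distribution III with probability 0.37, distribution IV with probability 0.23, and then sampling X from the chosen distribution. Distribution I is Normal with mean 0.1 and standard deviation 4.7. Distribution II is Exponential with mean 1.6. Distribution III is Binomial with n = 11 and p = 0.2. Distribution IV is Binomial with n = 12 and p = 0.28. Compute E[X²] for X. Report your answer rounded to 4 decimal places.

11.3786

For each component E[X²] = Var + (mean)², giving I: 22.1; II: 5.12; III: 6.6; IV: 13.7088.
Overall E[X²] = 0.22·22.1 + 0.18·5.12 + 0.37·6.6 + 0.23·13.7088 = 11.3786.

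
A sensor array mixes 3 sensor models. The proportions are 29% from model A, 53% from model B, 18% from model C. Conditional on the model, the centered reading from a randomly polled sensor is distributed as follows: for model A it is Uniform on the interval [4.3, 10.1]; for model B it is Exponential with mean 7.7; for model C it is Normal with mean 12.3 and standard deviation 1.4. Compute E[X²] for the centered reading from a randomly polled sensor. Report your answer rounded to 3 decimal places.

For each component E[X²] = Var + (mean)², giving A: 54.6433; B: 118.58; C: 153.25.
Overall E[X²] = 0.29·54.6433 + 0.53·118.58 + 0.18·153.25 = 106.279.

106.279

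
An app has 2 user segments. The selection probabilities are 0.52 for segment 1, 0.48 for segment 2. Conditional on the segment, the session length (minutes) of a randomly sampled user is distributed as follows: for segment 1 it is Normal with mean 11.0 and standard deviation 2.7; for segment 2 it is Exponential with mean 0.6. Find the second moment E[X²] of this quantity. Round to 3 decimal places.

For each component E[X²] = Var + (mean)², giving 1: 128.29; 2: 0.72.
Overall E[X²] = 0.52·128.29 + 0.48·0.72 = 67.0564.

67.056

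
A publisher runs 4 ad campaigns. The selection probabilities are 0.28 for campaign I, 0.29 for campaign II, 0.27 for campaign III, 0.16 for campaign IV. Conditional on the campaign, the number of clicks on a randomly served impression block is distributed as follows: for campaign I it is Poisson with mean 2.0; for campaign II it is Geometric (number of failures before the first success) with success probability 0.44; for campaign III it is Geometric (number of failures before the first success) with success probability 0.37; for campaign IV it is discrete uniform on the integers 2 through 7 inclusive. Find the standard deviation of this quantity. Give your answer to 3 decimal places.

2.067

Per component, I: μ=2, E[X²]=6; II: μ=1.27273, E[X²]=4.5124; III: μ=1.7027, E[X²]=7.5011; IV: μ=4.5, E[X²]=23.1667.
E[X] = 0.28·2 + 0.29·1.27273 + 0.27·1.7027 + 0.16·4.5 = 2.10882.
E[X²] = 0.28·6 + 0.29·4.5124 + 0.27·7.5011 + 0.16·23.1667 = 8.72056.
Var(X) = E[X²] − (E[X])² = 8.72056 − 4.44712 = 4.27343.
SD(X) = √4.27343 = 2.06723.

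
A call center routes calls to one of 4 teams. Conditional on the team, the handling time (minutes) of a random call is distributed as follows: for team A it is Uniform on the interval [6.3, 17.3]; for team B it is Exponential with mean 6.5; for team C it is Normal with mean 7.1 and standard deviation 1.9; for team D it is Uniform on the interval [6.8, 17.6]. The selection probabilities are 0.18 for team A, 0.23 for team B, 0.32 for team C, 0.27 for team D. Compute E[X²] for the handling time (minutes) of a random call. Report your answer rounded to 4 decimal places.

106.4108

For each component E[X²] = Var + (mean)², giving A: 149.323; B: 84.5; C: 54.02; D: 158.56.
Overall E[X²] = 0.18·149.323 + 0.23·84.5 + 0.32·54.02 + 0.27·158.56 = 106.411.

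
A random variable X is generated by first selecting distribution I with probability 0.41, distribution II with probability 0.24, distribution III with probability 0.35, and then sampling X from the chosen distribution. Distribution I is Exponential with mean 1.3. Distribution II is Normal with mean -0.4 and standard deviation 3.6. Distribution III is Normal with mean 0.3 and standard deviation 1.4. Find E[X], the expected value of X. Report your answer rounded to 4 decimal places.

0.5420

Component means — I: 1.3; II: -0.4; III: 0.3.
E[X] = 0.41·1.3 + 0.24·-0.4 + 0.35·0.3 = 0.542.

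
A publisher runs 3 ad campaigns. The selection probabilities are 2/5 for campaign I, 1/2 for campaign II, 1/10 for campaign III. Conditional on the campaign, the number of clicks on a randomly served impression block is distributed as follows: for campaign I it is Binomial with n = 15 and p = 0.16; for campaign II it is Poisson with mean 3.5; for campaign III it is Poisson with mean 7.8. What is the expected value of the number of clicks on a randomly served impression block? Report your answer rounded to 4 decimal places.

3.4900

Component means — I: 2.4; II: 3.5; III: 7.8.
E[X] = 0.4·2.4 + 0.5·3.5 + 0.1·7.8 = 3.49.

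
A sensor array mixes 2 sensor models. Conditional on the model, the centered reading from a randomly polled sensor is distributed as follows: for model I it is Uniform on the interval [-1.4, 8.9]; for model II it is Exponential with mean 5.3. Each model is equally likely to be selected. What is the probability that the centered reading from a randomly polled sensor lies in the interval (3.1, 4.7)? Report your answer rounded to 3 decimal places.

Conditional on each model, P(3.1 < X < 4.7): I: 0.15534; II: 0.145183.
By total probability, P(3.1 < X < 4.7) = 0.5·0.15534 + 0.5·0.145183 = 0.150262.

0.150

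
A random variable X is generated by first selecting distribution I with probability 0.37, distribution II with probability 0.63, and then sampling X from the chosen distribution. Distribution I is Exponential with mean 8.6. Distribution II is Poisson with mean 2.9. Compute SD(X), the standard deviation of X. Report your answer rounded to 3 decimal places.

Per component, I: μ=8.6, E[X²]=147.92; II: μ=2.9, E[X²]=11.31.
E[X] = 0.37·8.6 + 0.63·2.9 = 5.009.
E[X²] = 0.37·147.92 + 0.63·11.31 = 61.8557.
Var(X) = E[X²] − (E[X])² = 61.8557 − 25.0901 = 36.7656.
SD(X) = √36.7656 = 6.06347.

6.063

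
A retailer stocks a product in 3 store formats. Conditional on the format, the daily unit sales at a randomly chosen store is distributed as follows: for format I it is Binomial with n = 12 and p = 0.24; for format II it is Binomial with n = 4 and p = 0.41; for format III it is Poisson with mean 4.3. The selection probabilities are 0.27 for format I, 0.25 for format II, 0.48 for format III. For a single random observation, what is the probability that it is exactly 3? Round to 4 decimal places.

0.1964

Conditional on each format, P(X = 3): I: 0.257264; II: 0.162654; III: 0.179799.
By total probability, P(X = 3) = 0.27·0.257264 + 0.25·0.162654 + 0.48·0.179799 = 0.196428.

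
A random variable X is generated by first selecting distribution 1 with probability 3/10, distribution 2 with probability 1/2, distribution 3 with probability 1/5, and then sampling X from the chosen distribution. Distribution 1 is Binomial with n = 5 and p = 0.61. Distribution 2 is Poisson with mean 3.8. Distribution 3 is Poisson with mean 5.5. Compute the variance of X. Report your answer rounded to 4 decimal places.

Per component, 1: μ=3.05, E[X²]=10.492; 2: μ=3.8, E[X²]=18.24; 3: μ=5.5, E[X²]=35.75.
E[X] = 0.3·3.05 + 0.5·3.8 + 0.2·5.5 = 3.915.
E[X²] = 0.3·10.492 + 0.5·18.24 + 0.2·35.75 = 19.4176.
Var(X) = E[X²] − (E[X])² = 19.4176 − 15.3272 = 4.09037.

4.0904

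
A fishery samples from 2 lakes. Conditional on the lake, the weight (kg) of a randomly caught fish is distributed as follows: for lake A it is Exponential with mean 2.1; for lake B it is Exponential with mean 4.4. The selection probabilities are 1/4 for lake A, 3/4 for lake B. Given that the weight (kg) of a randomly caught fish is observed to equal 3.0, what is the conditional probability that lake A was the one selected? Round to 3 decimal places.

0.249

Likelihoods f(3.0 | ·): A: 0.11412; B: 0.114931.
Posterior ∝ prior × likelihood. Numerator for A: 0.25·0.11412 = 0.0285299.
Normalizing constant: 0.25·0.11412 + 0.75·0.114931 = 0.114728.
P(A | observation) = 0.0285299 / 0.114728 = 0.248674.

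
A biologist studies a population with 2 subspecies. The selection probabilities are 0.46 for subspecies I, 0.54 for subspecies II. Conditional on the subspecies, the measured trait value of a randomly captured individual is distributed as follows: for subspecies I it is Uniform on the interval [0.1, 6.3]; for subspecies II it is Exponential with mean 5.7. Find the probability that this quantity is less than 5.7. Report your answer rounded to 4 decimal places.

Conditional on each subspecies, P(X < 5.7): I: 0.903226; II: 0.632121.
By total probability, P(X < 5.7) = 0.46·0.903226 + 0.54·0.632121 = 0.756829.

0.7568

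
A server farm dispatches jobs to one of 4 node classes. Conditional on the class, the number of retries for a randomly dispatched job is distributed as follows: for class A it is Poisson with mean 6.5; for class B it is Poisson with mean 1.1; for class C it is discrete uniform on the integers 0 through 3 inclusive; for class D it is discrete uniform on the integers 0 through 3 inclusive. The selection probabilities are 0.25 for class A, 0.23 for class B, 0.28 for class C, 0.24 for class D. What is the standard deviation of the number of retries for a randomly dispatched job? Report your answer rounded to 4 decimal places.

2.7338

Per component, A: μ=6.5, E[X²]=48.75; B: μ=1.1, E[X²]=2.31; C: μ=1.5, E[X²]=3.5; D: μ=1.5, E[X²]=3.5.
E[X] = 0.25·6.5 + 0.23·1.1 + 0.28·1.5 + 0.24·1.5 = 2.658.
E[X²] = 0.25·48.75 + 0.23·2.31 + 0.28·3.5 + 0.24·3.5 = 14.5388.
Var(X) = E[X²] − (E[X])² = 14.5388 − 7.06496 = 7.47384.
SD(X) = √7.47384 = 2.73383.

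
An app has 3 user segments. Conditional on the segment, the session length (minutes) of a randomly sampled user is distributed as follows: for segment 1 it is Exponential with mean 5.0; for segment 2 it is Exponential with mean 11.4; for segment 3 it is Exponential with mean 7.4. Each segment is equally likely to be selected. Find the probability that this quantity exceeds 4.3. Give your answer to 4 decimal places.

Conditional on each segment, P(X > 4.3): 1: 0.423162; 2: 0.685784; 3: 0.559293.
By total probability, P(X > 4.3) = 0.333333·0.423162 + 0.333333·0.685784 + 0.333333·0.559293 = 0.55608.

0.5561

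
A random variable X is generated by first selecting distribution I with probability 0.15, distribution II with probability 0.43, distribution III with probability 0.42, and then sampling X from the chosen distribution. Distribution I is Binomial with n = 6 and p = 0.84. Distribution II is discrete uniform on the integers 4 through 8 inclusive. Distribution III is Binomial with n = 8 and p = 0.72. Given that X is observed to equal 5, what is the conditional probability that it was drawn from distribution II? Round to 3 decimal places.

Likelihoods P(X=5 | ·): I: 0.401483; II: 0.2; III: 0.237862.
Posterior ∝ prior × likelihood. Numerator for II: 0.43·0.2 = 0.086.
Normalizing constant: 0.15·0.401483 + 0.43·0.2 + 0.42·0.237862 = 0.246124.
P(II | observation) = 0.086 / 0.246124 = 0.349417.

0.349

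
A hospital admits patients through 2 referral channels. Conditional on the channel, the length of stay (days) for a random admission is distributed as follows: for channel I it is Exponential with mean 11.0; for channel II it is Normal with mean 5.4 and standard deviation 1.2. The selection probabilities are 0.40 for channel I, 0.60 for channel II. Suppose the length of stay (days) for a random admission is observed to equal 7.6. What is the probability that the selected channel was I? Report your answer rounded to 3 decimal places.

0.329

Likelihoods f(7.6 | ·): I: 0.0455564; II: 0.061926.
Posterior ∝ prior × likelihood. Numerator for I: 0.4·0.0455564 = 0.0182226.
Normalizing constant: 0.4·0.0455564 + 0.6·0.061926 = 0.0553781.
P(I | observation) = 0.0182226 / 0.0553781 = 0.329057.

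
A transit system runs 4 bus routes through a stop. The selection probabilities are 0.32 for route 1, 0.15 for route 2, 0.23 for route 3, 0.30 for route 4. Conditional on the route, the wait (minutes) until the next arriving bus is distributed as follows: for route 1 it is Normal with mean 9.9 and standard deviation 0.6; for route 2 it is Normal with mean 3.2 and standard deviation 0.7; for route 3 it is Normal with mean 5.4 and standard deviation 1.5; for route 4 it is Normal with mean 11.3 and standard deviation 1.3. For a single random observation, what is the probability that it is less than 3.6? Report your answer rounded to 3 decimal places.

0.134

Conditional on each route, P(X < 3.6): 1: 0; 2: 0.716145; 3: 0.11507; 4: 1.57986e-09.
By total probability, P(X < 3.6) = 0.32·0 + 0.15·0.716145 + 0.23·0.11507 + 0.3·1.57986e-09 = 0.133888.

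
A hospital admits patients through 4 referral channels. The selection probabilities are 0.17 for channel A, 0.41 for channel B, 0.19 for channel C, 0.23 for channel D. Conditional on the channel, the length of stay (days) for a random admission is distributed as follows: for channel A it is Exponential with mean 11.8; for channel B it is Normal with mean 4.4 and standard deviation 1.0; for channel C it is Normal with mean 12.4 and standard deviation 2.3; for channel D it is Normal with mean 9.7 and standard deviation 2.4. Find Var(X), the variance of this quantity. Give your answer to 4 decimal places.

38.3646

Per component, A: μ=11.8, E[X²]=278.48; B: μ=4.4, E[X²]=20.36; C: μ=12.4, E[X²]=159.05; D: μ=9.7, E[X²]=99.85.
E[X] = 0.17·11.8 + 0.41·4.4 + 0.19·12.4 + 0.23·9.7 = 8.397.
E[X²] = 0.17·278.48 + 0.41·20.36 + 0.19·159.05 + 0.23·99.85 = 108.874.
Var(X) = E[X²] − (E[X])² = 108.874 − 70.5096 = 38.3646.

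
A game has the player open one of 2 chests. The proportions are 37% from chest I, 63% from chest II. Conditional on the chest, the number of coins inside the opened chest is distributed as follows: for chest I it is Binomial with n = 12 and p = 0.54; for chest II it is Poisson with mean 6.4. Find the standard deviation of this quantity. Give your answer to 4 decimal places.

2.2664

Per component, I: μ=6.48, E[X²]=44.9712; II: μ=6.4, E[X²]=47.36.
E[X] = 0.37·6.48 + 0.63·6.4 = 6.4296.
E[X²] = 0.37·44.9712 + 0.63·47.36 = 46.4761.
Var(X) = E[X²] − (E[X])² = 46.4761 − 41.3398 = 5.13639.
SD(X) = √5.13639 = 2.26636.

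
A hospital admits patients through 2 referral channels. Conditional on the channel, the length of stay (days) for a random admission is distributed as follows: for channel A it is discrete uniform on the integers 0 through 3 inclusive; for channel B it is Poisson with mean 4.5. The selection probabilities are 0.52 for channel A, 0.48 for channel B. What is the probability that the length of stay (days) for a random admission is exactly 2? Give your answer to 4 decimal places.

Conditional on each channel, P(X = 2): A: 0.25; B: 0.112479.
By total probability, P(X = 2) = 0.52·0.25 + 0.48·0.112479 = 0.18399.

0.1840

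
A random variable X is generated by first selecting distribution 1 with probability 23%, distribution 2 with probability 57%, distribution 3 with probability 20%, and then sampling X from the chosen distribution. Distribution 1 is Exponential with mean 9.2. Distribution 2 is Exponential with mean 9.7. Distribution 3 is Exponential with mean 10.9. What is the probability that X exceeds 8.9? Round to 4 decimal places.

Conditional on each component, P(X > 8.9): 1: 0.380073; 2: 0.399506; 3: 0.44197.
By total probability, P(X > 8.9) = 0.23·0.380073 + 0.57·0.399506 + 0.2·0.44197 = 0.403529.

0.4035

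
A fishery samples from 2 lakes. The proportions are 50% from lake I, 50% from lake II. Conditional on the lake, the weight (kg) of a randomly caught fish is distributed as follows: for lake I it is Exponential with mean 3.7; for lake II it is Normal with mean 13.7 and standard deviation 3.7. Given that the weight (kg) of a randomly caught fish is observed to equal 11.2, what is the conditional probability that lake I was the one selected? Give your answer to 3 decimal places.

Likelihoods f(11.2 | ·): I: 0.0130972; II: 0.0858168.
Posterior ∝ prior × likelihood. Numerator for I: 0.5·0.0130972 = 0.00654858.
Normalizing constant: 0.5·0.0130972 + 0.5·0.0858168 = 0.049457.
P(I | observation) = 0.00654858 / 0.049457 = 0.13241.

0.132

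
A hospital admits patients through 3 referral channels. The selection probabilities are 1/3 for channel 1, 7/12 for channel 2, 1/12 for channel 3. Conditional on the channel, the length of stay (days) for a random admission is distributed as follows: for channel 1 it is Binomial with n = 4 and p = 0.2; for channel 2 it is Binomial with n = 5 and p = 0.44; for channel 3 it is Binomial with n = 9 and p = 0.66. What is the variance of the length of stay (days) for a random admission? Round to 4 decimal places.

2.8952

Per component, 1: μ=0.8, E[X²]=1.28; 2: μ=2.2, E[X²]=6.072; 3: μ=5.94, E[X²]=37.3032.
E[X] = 0.333333·0.8 + 0.583333·2.2 + 0.0833333·5.94 = 2.045.
E[X²] = 0.333333·1.28 + 0.583333·6.072 + 0.0833333·37.3032 = 7.07727.
Var(X) = E[X²] − (E[X])² = 7.07727 − 4.18202 = 2.89524.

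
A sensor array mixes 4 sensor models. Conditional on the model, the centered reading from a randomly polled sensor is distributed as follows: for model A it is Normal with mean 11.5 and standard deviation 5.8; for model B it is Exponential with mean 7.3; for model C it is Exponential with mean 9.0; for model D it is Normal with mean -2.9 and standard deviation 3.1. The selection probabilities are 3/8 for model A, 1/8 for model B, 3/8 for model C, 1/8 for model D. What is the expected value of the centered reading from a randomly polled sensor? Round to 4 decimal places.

Component means — A: 11.5; B: 7.3; C: 9; D: -2.9.
E[X] = 0.375·11.5 + 0.125·7.3 + 0.375·9 + 0.125·-2.9 = 8.2375.

8.2375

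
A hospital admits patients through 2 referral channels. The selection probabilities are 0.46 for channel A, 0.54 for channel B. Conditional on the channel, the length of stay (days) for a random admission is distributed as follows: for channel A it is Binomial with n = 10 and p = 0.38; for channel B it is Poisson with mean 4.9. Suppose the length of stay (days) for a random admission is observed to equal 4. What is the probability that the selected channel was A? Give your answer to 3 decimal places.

Likelihoods P(X=4 | ·): A: 0.248716; B: 0.178867.
Posterior ∝ prior × likelihood. Numerator for A: 0.46·0.248716 = 0.114409.
Normalizing constant: 0.46·0.248716 + 0.54·0.178867 = 0.210998.
P(A | observation) = 0.114409 / 0.210998 = 0.542231.

0.542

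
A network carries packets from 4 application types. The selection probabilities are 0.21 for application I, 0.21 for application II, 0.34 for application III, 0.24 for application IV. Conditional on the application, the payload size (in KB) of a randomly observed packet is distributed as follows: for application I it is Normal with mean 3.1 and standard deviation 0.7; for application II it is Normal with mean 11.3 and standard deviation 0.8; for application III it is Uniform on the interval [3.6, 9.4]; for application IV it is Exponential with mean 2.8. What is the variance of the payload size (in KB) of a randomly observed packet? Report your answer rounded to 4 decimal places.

Per component, I: μ=3.1, E[X²]=10.1; II: μ=11.3, E[X²]=128.33; III: μ=6.5, E[X²]=45.0533; IV: μ=2.8, E[X²]=15.68.
E[X] = 0.21·3.1 + 0.21·11.3 + 0.34·6.5 + 0.24·2.8 = 5.906.
E[X²] = 0.21·10.1 + 0.21·128.33 + 0.34·45.0533 + 0.24·15.68 = 48.1516.
Var(X) = E[X²] − (E[X])² = 48.1516 − 34.8808 = 13.2708.

13.2708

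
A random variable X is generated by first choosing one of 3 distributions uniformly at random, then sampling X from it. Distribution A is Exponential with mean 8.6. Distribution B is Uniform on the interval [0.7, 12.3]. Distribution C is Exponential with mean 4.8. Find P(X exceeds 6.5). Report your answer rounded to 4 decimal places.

0.4093

Conditional on each component, P(X > 6.5): A: 0.469628; B: 0.5; C: 0.258162.
By total probability, P(X > 6.5) = 0.333333·0.469628 + 0.333333·0.5 + 0.333333·0.258162 = 0.409264.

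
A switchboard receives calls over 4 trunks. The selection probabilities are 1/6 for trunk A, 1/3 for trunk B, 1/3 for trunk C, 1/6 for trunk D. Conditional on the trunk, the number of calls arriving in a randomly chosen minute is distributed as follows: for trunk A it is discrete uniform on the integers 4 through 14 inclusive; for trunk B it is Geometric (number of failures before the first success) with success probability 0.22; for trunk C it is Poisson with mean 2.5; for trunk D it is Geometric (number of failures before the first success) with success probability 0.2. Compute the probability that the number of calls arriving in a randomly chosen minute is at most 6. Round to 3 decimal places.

0.781

Conditional on each trunk, P(X ≤ 6): A: 0.272727; B: 0.824344; C: 0.985813; D: 0.790285.
By total probability, P(X ≤ 6) = 0.166667·0.272727 + 0.333333·0.824344 + 0.333333·0.985813 + 0.166667·0.790285 = 0.780554.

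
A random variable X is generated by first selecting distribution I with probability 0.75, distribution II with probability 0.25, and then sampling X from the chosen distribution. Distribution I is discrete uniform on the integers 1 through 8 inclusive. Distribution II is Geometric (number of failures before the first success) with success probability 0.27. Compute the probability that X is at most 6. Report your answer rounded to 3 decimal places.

Conditional on each component, P(X ≤ 6): I: 0.75; II: 0.889526.
By total probability, P(X ≤ 6) = 0.75·0.75 + 0.25·0.889526 = 0.784882.

0.785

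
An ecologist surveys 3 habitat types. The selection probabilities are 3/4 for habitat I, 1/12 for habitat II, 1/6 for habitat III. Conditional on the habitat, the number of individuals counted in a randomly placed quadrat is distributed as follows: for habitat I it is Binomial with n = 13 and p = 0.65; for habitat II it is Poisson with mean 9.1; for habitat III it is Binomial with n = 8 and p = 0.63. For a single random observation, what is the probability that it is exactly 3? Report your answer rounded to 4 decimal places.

0.0190

Conditional on each habitat, P(X = 3): I: 0.00216664; II: 0.0140247; III: 0.0970998.
By total probability, P(X = 3) = 0.75·0.00216664 + 0.0833333·0.0140247 + 0.166667·0.0970998 = 0.018977.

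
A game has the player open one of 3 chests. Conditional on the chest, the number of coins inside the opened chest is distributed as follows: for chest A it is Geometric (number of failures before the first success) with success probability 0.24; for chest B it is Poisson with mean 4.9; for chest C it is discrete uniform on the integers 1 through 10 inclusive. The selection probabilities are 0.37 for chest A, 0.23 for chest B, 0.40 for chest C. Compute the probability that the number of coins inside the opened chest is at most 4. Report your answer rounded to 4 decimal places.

Conditional on each chest, P(X ≤ 4): A: 0.746447; B: 0.458212; C: 0.4.
By total probability, P(X ≤ 4) = 0.37·0.746447 + 0.23·0.458212 + 0.4·0.4 = 0.541574.

0.5416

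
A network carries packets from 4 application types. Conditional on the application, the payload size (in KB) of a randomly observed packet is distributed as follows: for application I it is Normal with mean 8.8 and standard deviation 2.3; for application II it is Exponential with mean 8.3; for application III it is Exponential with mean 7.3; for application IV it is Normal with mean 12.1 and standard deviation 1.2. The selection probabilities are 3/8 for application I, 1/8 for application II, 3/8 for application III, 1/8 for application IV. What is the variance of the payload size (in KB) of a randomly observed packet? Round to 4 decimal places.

Per component, I: μ=8.8, E[X²]=82.73; II: μ=8.3, E[X²]=137.78; III: μ=7.3, E[X²]=106.58; IV: μ=12.1, E[X²]=147.85.
E[X] = 0.375·8.8 + 0.125·8.3 + 0.375·7.3 + 0.125·12.1 = 8.5875.
E[X²] = 0.375·82.73 + 0.125·137.78 + 0.375·106.58 + 0.125·147.85 = 106.695.
Var(X) = E[X²] − (E[X])² = 106.695 − 73.7452 = 32.9498.

32.9498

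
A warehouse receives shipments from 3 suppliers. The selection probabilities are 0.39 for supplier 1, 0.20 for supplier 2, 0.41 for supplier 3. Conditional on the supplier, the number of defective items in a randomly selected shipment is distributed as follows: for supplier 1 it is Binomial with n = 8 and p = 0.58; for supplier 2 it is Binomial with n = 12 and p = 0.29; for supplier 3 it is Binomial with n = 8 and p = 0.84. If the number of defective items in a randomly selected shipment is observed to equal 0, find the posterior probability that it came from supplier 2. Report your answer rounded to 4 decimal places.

Likelihoods P(X=0 | ·): 1: 0.000968265; 2: 0.0164097; 3: 4.29497e-07.
Posterior ∝ prior × likelihood. Numerator for 2: 0.2·0.0164097 = 0.00328194.
Normalizing constant: 0.39·0.000968265 + 0.2·0.0164097 + 0.41·4.29497e-07 = 0.00365974.
P(2 | observation) = 0.00328194 / 0.00365974 = 0.896769.

0.8968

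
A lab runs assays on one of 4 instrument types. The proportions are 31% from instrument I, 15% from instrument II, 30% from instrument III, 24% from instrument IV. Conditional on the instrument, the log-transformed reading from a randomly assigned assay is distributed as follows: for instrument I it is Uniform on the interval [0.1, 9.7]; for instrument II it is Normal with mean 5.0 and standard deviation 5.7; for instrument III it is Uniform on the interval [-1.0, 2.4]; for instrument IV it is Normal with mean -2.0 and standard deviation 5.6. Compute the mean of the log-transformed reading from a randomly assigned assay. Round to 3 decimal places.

1.999

Component means — I: 4.9; II: 5; III: 0.7; IV: -2.
E[X] = 0.31·4.9 + 0.15·5 + 0.3·0.7 + 0.24·-2 = 1.999.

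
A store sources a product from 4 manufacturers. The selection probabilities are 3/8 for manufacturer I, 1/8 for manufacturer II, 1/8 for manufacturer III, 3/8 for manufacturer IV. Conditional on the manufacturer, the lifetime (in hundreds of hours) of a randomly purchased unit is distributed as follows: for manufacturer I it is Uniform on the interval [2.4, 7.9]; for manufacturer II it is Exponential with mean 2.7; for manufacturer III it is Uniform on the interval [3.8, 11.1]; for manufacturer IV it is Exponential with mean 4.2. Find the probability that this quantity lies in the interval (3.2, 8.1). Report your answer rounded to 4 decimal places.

Conditional on each manufacturer, P(3.2 < X < 8.1): I: 0.854545; II: 0.255902; III: 0.589041; IV: 0.321421.
By total probability, P(3.2 < X < 8.1) = 0.375·0.854545 + 0.125·0.255902 + 0.125·0.589041 + 0.375·0.321421 = 0.546605.

0.5466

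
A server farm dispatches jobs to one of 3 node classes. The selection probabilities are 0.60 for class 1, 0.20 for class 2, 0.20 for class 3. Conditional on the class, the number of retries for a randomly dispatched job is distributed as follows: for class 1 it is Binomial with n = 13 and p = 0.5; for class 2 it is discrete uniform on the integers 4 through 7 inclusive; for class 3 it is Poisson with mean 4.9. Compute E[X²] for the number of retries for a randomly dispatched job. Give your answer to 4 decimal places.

39.3820

For each component E[X²] = Var + (mean)², giving 1: 45.5; 2: 31.5; 3: 28.91.
Overall E[X²] = 0.6·45.5 + 0.2·31.5 + 0.2·28.91 = 39.382.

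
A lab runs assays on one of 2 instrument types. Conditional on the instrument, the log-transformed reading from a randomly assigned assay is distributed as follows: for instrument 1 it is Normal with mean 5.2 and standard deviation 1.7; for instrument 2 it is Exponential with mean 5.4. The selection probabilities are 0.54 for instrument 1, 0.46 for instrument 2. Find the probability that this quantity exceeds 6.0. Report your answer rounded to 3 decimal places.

Conditional on each instrument, P(X > 6.0): 1: 0.318967; 2: 0.329193.
By total probability, P(X > 6.0) = 0.54·0.318967 + 0.46·0.329193 = 0.323671.

0.324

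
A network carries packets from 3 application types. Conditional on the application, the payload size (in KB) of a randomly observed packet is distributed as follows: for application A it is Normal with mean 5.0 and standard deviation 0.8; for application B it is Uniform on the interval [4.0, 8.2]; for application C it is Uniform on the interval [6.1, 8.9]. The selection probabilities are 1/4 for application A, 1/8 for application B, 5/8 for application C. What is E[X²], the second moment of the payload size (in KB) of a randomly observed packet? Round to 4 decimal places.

For each component E[X²] = Var + (mean)², giving A: 25.64; B: 38.68; C: 56.9033.
Overall E[X²] = 0.25·25.64 + 0.125·38.68 + 0.625·56.9033 = 46.8096.

46.8096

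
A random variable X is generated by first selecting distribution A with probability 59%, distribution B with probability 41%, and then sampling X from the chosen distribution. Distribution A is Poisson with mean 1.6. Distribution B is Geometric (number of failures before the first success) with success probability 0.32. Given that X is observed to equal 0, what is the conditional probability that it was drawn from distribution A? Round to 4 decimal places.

Likelihoods P(X=0 | ·): A: 0.201897; B: 0.32.
Posterior ∝ prior × likelihood. Numerator for A: 0.59·0.201897 = 0.119119.
Normalizing constant: 0.59·0.201897 + 0.41·0.32 = 0.250319.
P(A | observation) = 0.119119 / 0.250319 = 0.475869.

0.4759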